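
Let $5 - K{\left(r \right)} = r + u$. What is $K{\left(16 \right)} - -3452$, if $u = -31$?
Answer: $3472$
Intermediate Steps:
$K{\left(r \right)} = 36 - r$ ($K{\left(r \right)} = 5 - \left(r - 31\right) = 5 - \left(-31 + r\right) = 36 - r$)
$K{\left(16 \right)} - -3452 = \left(36 - 16\right) - -3452 = \left(36 - 16\right) + 3452 = 20 + 3452 = 3472$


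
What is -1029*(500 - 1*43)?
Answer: -470253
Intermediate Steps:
-1029*(500 - 1*43) = -1029*(500 - 43) = -1029*457 = -470253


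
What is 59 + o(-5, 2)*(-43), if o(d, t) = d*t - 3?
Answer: 618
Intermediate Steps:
o(d, t) = -3 + d*t
59 + o(-5, 2)*(-43) = 59 + (-3 - 5*2)*(-43) = 59 + (-3 - 10)*(-43) = 59 - 13*(-43) = 59 + 559 = 618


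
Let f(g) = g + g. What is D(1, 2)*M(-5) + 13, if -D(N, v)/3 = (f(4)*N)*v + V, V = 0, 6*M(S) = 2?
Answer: -3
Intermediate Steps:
f(g) = 2*g
M(S) = ⅓ (M(S) = (⅙)*2 = ⅓)
D(N, v) = -24*N*v (D(N, v) = -3*(((2*4)*N)*v + 0) = -3*((8*N)*v + 0) = -3*(8*N*v + 0) = -24*N*v)
D(1, 2)*M(-5) + 13 = -24*1*2*(⅓) + 13 = -48*⅓ + 13 = -16 + 13 = -3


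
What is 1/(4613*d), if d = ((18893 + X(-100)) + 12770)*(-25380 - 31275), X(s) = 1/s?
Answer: -20/165502141598997 ≈ -1.2084e-13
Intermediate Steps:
d = -35877333969/20 (d = ((18893 + 1/(-100)) + 12770)*(-25380 - 31275) = ((18893 - 1/100) + 12770)*(-56655) = (1889299/100 + 12770)*(-56655) = (3166299/100)*(-56655) = -35877333969/20 ≈ -1.7939e+9)
1/(4613*d) = 1/(4613*(-35877333969/20)) = (1/4613)*(-20/35877333969) = -20/165502141598997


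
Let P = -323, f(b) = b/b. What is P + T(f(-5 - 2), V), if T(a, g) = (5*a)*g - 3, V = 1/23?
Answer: -7493/23 ≈ -325.78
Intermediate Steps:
V = 1/23 ≈ 0.043478
f(b) = 1
T(a, g) = -3 + 5*a*g (T(a, g) = 5*a*g - 3 = -3 + 5*a*g)
P + T(f(-5 - 2), V) = -323 + (-3 + 5*1*(1/23)) = -323 + (-3 + 5/23) = -323 - 64/23 = -7493/23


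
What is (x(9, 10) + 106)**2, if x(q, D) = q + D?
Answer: 15625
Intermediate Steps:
x(q, D) = D + q
(x(9, 10) + 106)**2 = ((10 + 9) + 106)**2 = (19 + 106)**2 = 125**2 = 15625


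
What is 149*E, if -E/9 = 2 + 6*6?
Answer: -50958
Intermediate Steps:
E = -342 (E = -9*(2 + 6*6) = -9*(2 + 36) = -9*38 = -342)
149*E = 149*(-342) = -50958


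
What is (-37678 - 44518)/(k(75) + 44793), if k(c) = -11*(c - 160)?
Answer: -20549/11432 ≈ -1.7975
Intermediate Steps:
k(c) = 1760 - 11*c (k(c) = -11*(-160 + c) = 1760 - 11*c)
(-37678 - 44518)/(k(75) + 44793) = (-37678 - 44518)/((1760 - 11*75) + 44793) = -82196/((1760 - 825) + 44793) = -82196/(935 + 44793) = -82196/45728 = -82196*1/45728 = -20549/11432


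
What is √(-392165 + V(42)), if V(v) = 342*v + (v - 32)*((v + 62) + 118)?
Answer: I*√375581 ≈ 612.85*I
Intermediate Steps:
V(v) = 342*v + (-32 + v)*(180 + v) (V(v) = 342*v + (-32 + v)*((62 + v) + 118) = 342*v + (-32 + v)*(180 + v))
√(-392165 + V(42)) = √(-392165 + (-5760 + 42² + 490*42)) = √(-392165 + (-5760 + 1764 + 20580)) = √(-392165 + 16584) = √(-375581) = I*√375581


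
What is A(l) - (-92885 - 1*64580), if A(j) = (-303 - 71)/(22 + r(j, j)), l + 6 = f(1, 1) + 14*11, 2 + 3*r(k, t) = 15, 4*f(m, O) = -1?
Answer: 12438613/79 ≈ 1.5745e+5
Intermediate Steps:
f(m, O) = -¼ (f(m, O) = (¼)*(-1) = -¼)
r(k, t) = 13/3 (r(k, t) = -⅔ + (⅓)*15 = -⅔ + 5 = 13/3)
l = 591/4 (l = -6 + (-¼ + 14*11) = -6 + (-¼ + 154) = -6 + 615/4 = 591/4 ≈ 147.75)
A(j) = -1122/79 (A(j) = (-303 - 71)/(22 + 13/3) = -374/79/3 = -374*3/79 = -1122/79)
A(l) - (-92885 - 1*64580) = -1122/79 - (-92885 - 1*64580) = -1122/79 - (-92885 - 64580) = -1122/79 - 1*(-157465) = -1122/79 + 157465 = 12438613/79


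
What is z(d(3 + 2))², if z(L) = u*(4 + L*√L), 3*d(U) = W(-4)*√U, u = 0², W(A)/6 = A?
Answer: 0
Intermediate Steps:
W(A) = 6*A
u = 0
d(U) = -8*√U (d(U) = ((6*(-4))*√U)/3 = (-24*√U)/3 = -8*√U)
z(L) = 0 (z(L) = 0*(4 + L*√L) = 0*(4 + L^(3/2)) = 0)
z(d(3 + 2))² = 0² = 0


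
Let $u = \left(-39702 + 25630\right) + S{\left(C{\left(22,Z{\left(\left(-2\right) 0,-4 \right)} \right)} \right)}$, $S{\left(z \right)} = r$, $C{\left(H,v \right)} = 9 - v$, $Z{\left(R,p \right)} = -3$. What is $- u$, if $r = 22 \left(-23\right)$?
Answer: $14578$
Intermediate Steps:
$r = -506$
$S{\left(z \right)} = -506$
$u = -14578$ ($u = \left(-39702 + 25630\right) - 506 = -14072 - 506 = -14578$)
$- u = \left(-1\right) \left(-14578\right) = 14578$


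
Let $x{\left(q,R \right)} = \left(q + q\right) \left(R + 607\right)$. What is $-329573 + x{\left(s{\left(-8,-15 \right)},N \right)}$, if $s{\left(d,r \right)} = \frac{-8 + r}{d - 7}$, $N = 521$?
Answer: $- \frac{1630569}{5} \approx -3.2611 \cdot 10^{5}$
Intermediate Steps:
$s{\left(d,r \right)} = \frac{-8 + r}{-7 + d}$
$x{\left(q,R \right)} = 2 q \left(607 + R\right)$
$-329573 + x{\left(s{\left(-8,-15 \right)},N \right)} = -329573 + 2 \frac{-8 - 15}{-7 - 8} \left(607 + 521\right) = -329573 + 2 \frac{1}{-15} \left(-23\right) 1128 = -329573 + 2 \left(\left(- \frac{1}{15}\right) \left(-23\right)\right) 1128 = -329573 + 2 \cdot \frac{23}{15} \cdot 1128 = -329573 + \frac{17296}{5} = - \frac{1630569}{5}$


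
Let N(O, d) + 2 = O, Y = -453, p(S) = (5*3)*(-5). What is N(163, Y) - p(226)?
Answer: 236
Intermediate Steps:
p(S) = -75 (p(S) = 15*(-5) = -75)
N(O, d) = -2 + O
N(163, Y) - p(226) = (-2 + 163) - 1*(-75) = 161 + 75 = 236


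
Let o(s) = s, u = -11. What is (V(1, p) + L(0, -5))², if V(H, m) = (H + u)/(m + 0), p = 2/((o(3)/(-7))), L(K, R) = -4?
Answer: 169/49 ≈ 3.4490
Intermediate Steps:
p = -14/3 (p = 2/((3/(-7))) = 2/((3*(-⅐))) = 2/(-3/7) = 2*(-7/3) = -14/3 ≈ -4.6667)
V(H, m) = (-11 + H)/m (V(H, m) = (H - 11)/(m + 0) = (-11 + H)/m)
(V(1, p) + L(0, -5))² = ((-11 + 1)/(-14/3) - 4)² = (-3/14*(-10) - 4)² = (15/7 - 4)² = (-13/7)² = 169/49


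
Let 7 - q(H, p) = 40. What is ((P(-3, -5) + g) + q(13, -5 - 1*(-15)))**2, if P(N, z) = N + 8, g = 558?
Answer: 280900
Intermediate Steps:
q(H, p) = -33 (q(H, p) = 7 - 1*40 = 7 - 40 = -33)
P(N, z) = 8 + N
((P(-3, -5) + g) + q(13, -5 - 1*(-15)))**2 = (((8 - 3) + 558) - 33)**2 = ((5 + 558) - 33)**2 = (563 - 33)**2 = 530**2 = 280900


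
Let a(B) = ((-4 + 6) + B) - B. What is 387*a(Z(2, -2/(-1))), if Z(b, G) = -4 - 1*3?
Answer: 774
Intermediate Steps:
Z(b, G) = -7 (Z(b, G) = -4 - 3 = -7)
a(B) = 2 (a(B) = (2 + B) - B = 2)
387*a(Z(2, -2/(-1))) = 387*2 = 774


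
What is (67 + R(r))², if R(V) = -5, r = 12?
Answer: 3844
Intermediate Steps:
(67 + R(r))² = (67 - 5)² = 62² = 3844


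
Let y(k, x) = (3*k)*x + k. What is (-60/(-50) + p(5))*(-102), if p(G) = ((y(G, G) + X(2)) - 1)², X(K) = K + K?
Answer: -3514002/5 ≈ -7.0280e+5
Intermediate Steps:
X(K) = 2*K
y(k, x) = k + 3*k*x (y(k, x) = 3*k*x + k = k + 3*k*x)
p(G) = (3 + G*(1 + 3*G))² (p(G) = ((G*(1 + 3*G) + 2*2) - 1)² = ((G*(1 + 3*G) + 4) - 1)² = ((4 + G*(1 + 3*G)) - 1)² = (3 + G*(1 + 3*G))²)
(-60/(-50) + p(5))*(-102) = (-60/(-50) + (3 + 5*(1 + 3*5))²)*(-102) = (-60*(-1/50) + (3 + 5*(1 + 15))²)*(-102) = (6/5 + (3 + 5*16)²)*(-102) = (6/5 + (3 + 80)²)*(-102) = (6/5 + 83²)*(-102) = (6/5 + 6889)*(-102) = (34451/5)*(-102) = -3514002/5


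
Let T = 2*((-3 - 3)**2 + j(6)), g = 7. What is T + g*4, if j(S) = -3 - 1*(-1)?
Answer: 96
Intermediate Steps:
j(S) = -2 (j(S) = -3 + 1 = -2)
T = 68 (T = 2*((-3 - 3)**2 - 2) = 2*((-6)**2 - 2) = 2*(36 - 2) = 2*34 = 68)
T + g*4 = 68 + 7*4 = 68 + 28 = 96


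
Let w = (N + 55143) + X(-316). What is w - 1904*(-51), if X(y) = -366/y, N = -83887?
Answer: 10801063/158 ≈ 68361.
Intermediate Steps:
w = -4541369/158 (w = (-83887 + 55143) - 366/(-316) = -28744 - 366*(-1/316) = -28744 + 183/158 = -4541369/158 ≈ -28743.)
w - 1904*(-51) = -4541369/158 - 1904*(-51) = -4541369/158 + 97104 = 10801063/158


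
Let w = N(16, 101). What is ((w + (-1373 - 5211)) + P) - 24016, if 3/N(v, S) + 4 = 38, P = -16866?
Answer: -1613841/34 ≈ -47466.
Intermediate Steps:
N(v, S) = 3/34 (N(v, S) = 3/(-4 + 38) = 3/34)
w = 3/34 ≈ 0.088235
((w + (-1373 - 5211)) + P) - 24016 = ((3/34 + (-1373 - 5211)) - 16866) - 24016 = ((3/34 - 6584) - 16866) - 24016 = (-223853/34 - 16866) - 24016 = -797297/34 - 24016 = -1613841/34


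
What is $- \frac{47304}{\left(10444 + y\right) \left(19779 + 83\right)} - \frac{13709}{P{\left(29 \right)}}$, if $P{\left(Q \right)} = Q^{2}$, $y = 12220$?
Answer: $- \frac{771397324447}{47322267686} \approx -16.301$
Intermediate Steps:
$- \frac{47304}{\left(10444 + y\right) \left(19779 + 83\right)} - \frac{13709}{P{\left(29 \right)}} = - \frac{47304}{\left(10444 + 12220\right) \left(19779 + 83\right)} - \frac{13709}{29^{2}} = - \frac{47304}{22664 \cdot 19862} - \frac{13709}{841} = - \frac{47304}{450152368} - \frac{13709}{841} = \left(-47304\right) \frac{1}{450152368} - \frac{13709}{841} = - \frac{5913}{56269046} - \frac{13709}{841} = - \frac{771397324447}{47322267686}$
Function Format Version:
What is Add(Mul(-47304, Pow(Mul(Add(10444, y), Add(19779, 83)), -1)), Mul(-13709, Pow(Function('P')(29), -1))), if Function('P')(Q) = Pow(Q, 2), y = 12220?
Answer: Rational(-771397324447, 47322267686) ≈ -16.301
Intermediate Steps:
Add(Mul(-47304, Pow(Mul(Add(10444, y), Add(19779, 83)), -1)), Mul(-13709, Pow(Function('P')(29), -1))) = Add(Mul(-47304, Pow(Mul(Add(10444, 12220), Add(19779, 83)), -1)), Mul(-13709, Pow(Pow(29, 2), -1))) = Add(Mul(-47304, Pow(Mul(22664, 19862), -1)), Mul(-13709, Pow(841, -1))) = Add(Mul(-47304, Pow(450152368, -1)), Mul(-13709, Rational(1, 841))) = Add(Mul(-47304, Rational(1, 450152368)), Rational(-13709, 841)) = Add(Rational(-5913, 56269046), Rational(-13709, 841)) = Rational(-771397324447, 47322267686)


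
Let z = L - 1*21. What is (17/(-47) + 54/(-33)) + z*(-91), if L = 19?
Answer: 93061/517 ≈ 180.00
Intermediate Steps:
z = -2 (z = 19 - 1*21 = 19 - 21 = -2)
(17/(-47) + 54/(-33)) + z*(-91) = (17/(-47) + 54/(-33)) - 2*(-91) = (17*(-1/47) + 54*(-1/33)) + 182 = (-17/47 - 18/11) + 182 = -1033/517 + 182 = 93061/517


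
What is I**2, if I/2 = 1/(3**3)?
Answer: 4/729 ≈ 0.0054870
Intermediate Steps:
I = 2/27 (I = 2/(3**3) = 2/27 ≈ 0.074074)
I**2 = (2/27)**2 = 4/729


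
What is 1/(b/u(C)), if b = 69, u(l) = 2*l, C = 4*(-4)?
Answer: -32/69 ≈ -0.46377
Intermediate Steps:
C = -16
1/(b/u(C)) = 1/(69/((2*(-16)))) = 1/(69/(-32)) = 1/(69*(-1/32)) = 1/(-69/32) = -32/69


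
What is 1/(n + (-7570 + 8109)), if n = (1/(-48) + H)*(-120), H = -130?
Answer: 2/32283 ≈ 6.1952e-5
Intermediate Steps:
n = 31205/2 (n = (1/(-48) - 130)*(-120) = (-1/48 - 130)*(-120) = -6241/48*(-120) = 31205/2 ≈ 15603.)
1/(n + (-7570 + 8109)) = 1/(31205/2 + (-7570 + 8109)) = 1/(31205/2 + 539) = 1/(32283/2) = 2/32283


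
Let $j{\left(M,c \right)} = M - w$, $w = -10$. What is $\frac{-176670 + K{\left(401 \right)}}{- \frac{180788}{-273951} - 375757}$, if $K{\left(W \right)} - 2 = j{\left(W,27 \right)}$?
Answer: $\frac{48285781407}{102938825119} \approx 0.46907$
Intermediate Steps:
$j{\left(M,c \right)} = 10 + M$ ($j{\left(M,c \right)} = M - -10 = M + 10 = 10 + M$)
$K{\left(W \right)} = 12 + W$ ($K{\left(W \right)} = 2 + \left(10 + W\right) = 12 + W$)
$\frac{-176670 + K{\left(401 \right)}}{- \frac{180788}{-273951} - 375757} = \frac{-176670 + \left(12 + 401\right)}{- \frac{180788}{-273951} - 375757} = \frac{-176670 + 413}{\left(-180788\right) \left(- \frac{1}{273951}\right) - 375757} = - \frac{176257}{\frac{180788}{273951} - 375757} = - \frac{176257}{- \frac{102938825119}{273951}} = \left(-176257\right) \left(- \frac{273951}{102938825119}\right) = \frac{48285781407}{102938825119}$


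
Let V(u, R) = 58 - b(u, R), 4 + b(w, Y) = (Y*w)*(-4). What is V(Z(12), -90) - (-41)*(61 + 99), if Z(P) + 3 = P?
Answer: 3382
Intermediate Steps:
Z(P) = -3 + P
b(w, Y) = -4 - 4*Y*w (b(w, Y) = -4 + (Y*w)*(-4) = -4 - 4*Y*w)
V(u, R) = 62 + 4*R*u (V(u, R) = 58 - (-4 - 4*R*u) = 58 + (4 + 4*R*u) = 62 + 4*R*u)
V(Z(12), -90) - (-41)*(61 + 99) = (62 + 4*(-90)*(-3 + 12)) - (-41)*(61 + 99) = (62 + 4*(-90)*9) - (-41)*160 = (62 - 3240) - 1*(-6560) = -3178 + 6560 = 3382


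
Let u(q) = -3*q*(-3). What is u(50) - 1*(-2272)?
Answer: 2722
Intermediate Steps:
u(q) = 9*q
u(50) - 1*(-2272) = 9*50 - 1*(-2272) = 450 + 2272 = 2722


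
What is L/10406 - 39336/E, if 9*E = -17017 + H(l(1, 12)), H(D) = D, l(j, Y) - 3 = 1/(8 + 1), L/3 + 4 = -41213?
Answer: 1292882211/144856250 ≈ 8.9253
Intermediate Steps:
L = -123651 (L = -12 + 3*(-41213) = -12 - 123639 = -123651)
l(j, Y) = 28/9 (l(j, Y) = 3 + 1/(8 + 1) = 3 + 1/9 = 28/9)
E = -153125/81 (E = (-17017 + 28/9)/9 = (1/9)*(-153125/9) = -153125/81 ≈ -1890.4)
L/10406 - 39336/E = -123651/10406 - 39336/(-153125/81) = -123651*1/10406 - 39336*(-81/153125) = -11241/946 + 3186216/153125 = 1292882211/144856250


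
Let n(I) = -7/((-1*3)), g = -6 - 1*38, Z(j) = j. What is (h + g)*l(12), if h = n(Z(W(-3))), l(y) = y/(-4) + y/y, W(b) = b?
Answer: 250/3 ≈ 83.333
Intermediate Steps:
g = -44 (g = -6 - 38 = -44)
l(y) = 1 - y/4 (l(y) = y*(-¼) + 1 = -y/4 + 1 = 1 - y/4)
n(I) = 7/3 (n(I) = -7/(-3) = -7*(-⅓) = 7/3)
h = 7/3 ≈ 2.3333
(h + g)*l(12) = (7/3 - 44)*(1 - ¼*12) = -125*(1 - 3)/3 = -125/3*(-2) = 250/3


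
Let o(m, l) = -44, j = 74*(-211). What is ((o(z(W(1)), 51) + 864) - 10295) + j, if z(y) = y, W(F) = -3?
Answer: -25089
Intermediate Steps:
j = -15614
((o(z(W(1)), 51) + 864) - 10295) + j = ((-44 + 864) - 10295) - 15614 = (820 - 10295) - 15614 = -9475 - 15614 = -25089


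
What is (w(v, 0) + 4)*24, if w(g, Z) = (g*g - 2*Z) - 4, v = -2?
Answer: 96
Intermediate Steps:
w(g, Z) = -4 + g**2 - 2*Z (w(g, Z) = (g**2 - 2*Z) - 4 = -4 + g**2 - 2*Z)
(w(v, 0) + 4)*24 = ((-4 + (-2)**2 - 2*0) + 4)*24 = ((-4 + 4 + 0) + 4)*24 = (0 + 4)*24 = 4*24 = 96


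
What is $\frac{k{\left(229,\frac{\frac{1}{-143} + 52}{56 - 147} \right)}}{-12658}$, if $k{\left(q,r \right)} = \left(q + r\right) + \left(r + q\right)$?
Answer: $- \frac{2972542}{82359277} \approx -0.036092$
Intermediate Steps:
$k{\left(q,r \right)} = 2 q + 2 r$ ($k{\left(q,r \right)} = \left(q + r\right) + \left(q + r\right) = 2 q + 2 r$)
$\frac{k{\left(229,\frac{\frac{1}{-143} + 52}{56 - 147} \right)}}{-12658} = \frac{2 \cdot 229 + 2 \frac{\frac{1}{-143} + 52}{56 - 147}}{-12658} = \left(458 + 2 \frac{- \frac{1}{143} + 52}{-91}\right) \left(- \frac{1}{12658}\right) = \left(458 + 2 \cdot \frac{7435}{143} \left(- \frac{1}{91}\right)\right) \left(- \frac{1}{12658}\right) = \left(458 + 2 \left(- \frac{7435}{13013}\right)\right) \left(- \frac{1}{12658}\right) = \left(458 - \frac{14870}{13013}\right) \left(- \frac{1}{12658}\right) = \frac{5945084}{13013} \left(- \frac{1}{12658}\right) = - \frac{2972542}{82359277}$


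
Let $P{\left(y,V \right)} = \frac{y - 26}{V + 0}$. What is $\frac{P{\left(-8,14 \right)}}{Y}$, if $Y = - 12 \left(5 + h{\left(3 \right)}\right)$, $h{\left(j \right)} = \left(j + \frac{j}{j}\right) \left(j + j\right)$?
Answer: $\frac{17}{2436} \approx 0.0069787$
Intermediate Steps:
$h{\left(j \right)} = 2 j \left(1 + j\right)$ ($h{\left(j \right)} = \left(j + 1\right) 2 j = \left(1 + j\right) 2 j = 2 j \left(1 + j\right)$)
$P{\left(y,V \right)} = \frac{-26 + y}{V}$
$Y = -348$ ($Y = - 12 \left(5 + 2 \cdot 3 \left(1 + 3\right)\right) = - 12 \left(5 + 2 \cdot 3 \cdot 4\right) = - 12 \left(5 + 24\right) = \left(-12\right) 29 = -348$)
$\frac{P{\left(-8,14 \right)}}{Y} = \frac{\frac{1}{14} \left(-26 - 8\right)}{-348} = \frac{1}{14} \left(-34\right) \left(- \frac{1}{348}\right) = \left(- \frac{17}{7}\right) \left(- \frac{1}{348}\right) = \frac{17}{2436}$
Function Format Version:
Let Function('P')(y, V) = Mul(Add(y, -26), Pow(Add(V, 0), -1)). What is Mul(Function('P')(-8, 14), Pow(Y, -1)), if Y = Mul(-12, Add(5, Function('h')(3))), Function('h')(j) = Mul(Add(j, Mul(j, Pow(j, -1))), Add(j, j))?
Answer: Rational(17, 2436) ≈ 0.0069787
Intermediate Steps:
Function('h')(j) = Mul(2, j, Add(1, j)) (Function('h')(j) = Mul(Add(j, 1), Mul(2, j)) = Mul(Add(1, j), Mul(2, j)) = Mul(2, j, Add(1, j)))
Function('P')(y, V) = Mul(Pow(V, -1), Add(-26, y)) (Function('P')(y, V) = Mul(Add(-26, y), Pow(V, -1)) = Mul(Pow(V, -1), Add(-26, y)))
Y = -348 (Y = Mul(-12, Add(5, Mul(2, 3, Add(1, 3)))) = Mul(-12, Add(5, Mul(2, 3, 4))) = Mul(-12, Add(5, 24)) = Mul(-12, 29) = -348)
Mul(Function('P')(-8, 14), Pow(Y, -1)) = Mul(Mul(Pow(14, -1), Add(-26, -8)), Pow(-348, -1)) = Mul(Mul(Rational(1, 14), -34), Rational(-1, 348)) = Mul(Rational(-17, 7), Rational(-1, 348)) = Rational(17, 2436)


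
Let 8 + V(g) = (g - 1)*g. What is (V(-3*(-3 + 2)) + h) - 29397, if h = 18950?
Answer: -10449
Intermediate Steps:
V(g) = -8 + g*(-1 + g) (V(g) = -8 + (g - 1)*g = -8 + (-1 + g)*g = -8 + g*(-1 + g))
(V(-3*(-3 + 2)) + h) - 29397 = ((-8 + (-3*(-3 + 2))² - (-3)*(-3 + 2)) + 18950) - 29397 = ((-8 + (-3*(-1))² - (-3)*(-1)) + 18950) - 29397 = ((-8 + 3² - 1*3) + 18950) - 29397 = ((-8 + 9 - 3) + 18950) - 29397 = (-2 + 18950) - 29397 = 18948 - 29397 = -10449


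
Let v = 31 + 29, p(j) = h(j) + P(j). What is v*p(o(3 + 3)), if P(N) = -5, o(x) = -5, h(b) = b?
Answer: -600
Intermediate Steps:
p(j) = -5 + j (p(j) = j - 5 = -5 + j)
v = 60
v*p(o(3 + 3)) = 60*(-5 - 5) = 60*(-10) = -600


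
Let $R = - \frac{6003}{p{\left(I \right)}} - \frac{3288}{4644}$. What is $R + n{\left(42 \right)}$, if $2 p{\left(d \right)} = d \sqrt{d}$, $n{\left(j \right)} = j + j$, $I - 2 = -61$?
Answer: $\frac{32234}{387} - \frac{12006 i \sqrt{59}}{3481} \approx 83.292 - 26.492 i$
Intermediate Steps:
$I = -59$ ($I = 2 - 61 = -59$)
$n{\left(j \right)} = 2 j$
$p{\left(d \right)} = \frac{d^{\frac{3}{2}}}{2}$ ($p{\left(d \right)} = \frac{d \sqrt{d}}{2} = \frac{d^{\frac{3}{2}}}{2}$)
$R = - \frac{274}{387} - \frac{12006 i \sqrt{59}}{3481}$ ($R = - \frac{6003}{\frac{1}{2} \left(-59\right)^{\frac{3}{2}}} - \frac{3288}{4644} = - \frac{6003}{\frac{1}{2} \left(- 59 i \sqrt{59}\right)} - \frac{274}{387} = - \frac{6003}{\left(- \frac{59}{2}\right) i \sqrt{59}} - \frac{274}{387} = - 6003 \frac{2 i \sqrt{59}}{3481} - \frac{274}{387} = - \frac{12006 i \sqrt{59}}{3481} - \frac{274}{387} = - \frac{274}{387} - \frac{12006 i \sqrt{59}}{3481} \approx -0.70801 - 26.492 i$)
$R + n{\left(42 \right)} = \left(- \frac{274}{387} - \frac{12006 i \sqrt{59}}{3481}\right) + 2 \cdot 42 = \left(- \frac{274}{387} - \frac{12006 i \sqrt{59}}{3481}\right) + 84 = \frac{32234}{387} - \frac{12006 i \sqrt{59}}{3481}$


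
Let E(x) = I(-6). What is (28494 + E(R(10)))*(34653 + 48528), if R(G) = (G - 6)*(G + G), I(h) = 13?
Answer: 2371240767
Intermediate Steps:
R(G) = 2*G*(-6 + G) (R(G) = (-6 + G)*(2*G) = 2*G*(-6 + G))
E(x) = 13
(28494 + E(R(10)))*(34653 + 48528) = (28494 + 13)*(34653 + 48528) = 28507*83181 = 2371240767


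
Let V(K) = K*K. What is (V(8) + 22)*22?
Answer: 1892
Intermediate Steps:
V(K) = K**2
(V(8) + 22)*22 = (8**2 + 22)*22 = (64 + 22)*22 = 86*22 = 1892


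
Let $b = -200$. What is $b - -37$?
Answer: $-163$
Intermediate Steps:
$b - -37 = -200 - -37 = -200 + 37 = -163$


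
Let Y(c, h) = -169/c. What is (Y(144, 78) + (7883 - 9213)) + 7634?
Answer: 907607/144 ≈ 6302.8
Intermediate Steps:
(Y(144, 78) + (7883 - 9213)) + 7634 = (-169/144 + (7883 - 9213)) + 7634 = (-169*1/144 - 1330) + 7634 = (-169/144 - 1330) + 7634 = -191689/144 + 7634 = 907607/144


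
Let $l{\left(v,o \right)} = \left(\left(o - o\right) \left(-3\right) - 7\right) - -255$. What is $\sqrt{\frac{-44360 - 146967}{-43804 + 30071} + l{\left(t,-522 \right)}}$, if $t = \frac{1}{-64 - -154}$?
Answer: $\frac{3 \sqrt{5488791707}}{13733} \approx 16.184$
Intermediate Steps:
$t = \frac{1}{90}$ ($t = \frac{1}{-64 + 154} = \frac{1}{90} \approx 0.011111$)
$l{\left(v,o \right)} = 248$ ($l{\left(v,o \right)} = \left(0 \left(-3\right) - 7\right) + 255 = \left(0 - 7\right) + 255 = -7 + 255 = 248$)
$\sqrt{\frac{-44360 - 146967}{-43804 + 30071} + l{\left(t,-522 \right)}} = \sqrt{\frac{-44360 - 146967}{-43804 + 30071} + 248} = \sqrt{- \frac{191327}{-13733} + 248} = \sqrt{\left(-191327\right) \left(- \frac{1}{13733}\right) + 248} = \sqrt{\frac{191327}{13733} + 248} = \sqrt{\frac{3597111}{13733}} = \frac{3 \sqrt{5488791707}}{13733}$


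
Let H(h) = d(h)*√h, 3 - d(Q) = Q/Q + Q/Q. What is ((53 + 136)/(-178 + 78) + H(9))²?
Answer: 12321/10000 ≈ 1.2321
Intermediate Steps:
d(Q) = 1 (d(Q) = 3 - (Q/Q + Q/Q) = 3 - (1 + 1) = 3 - 1*2 = 3 - 2 = 1)
H(h) = √h (H(h) = 1*√h = √h)
((53 + 136)/(-178 + 78) + H(9))² = ((53 + 136)/(-178 + 78) + √9)² = (189/(-100) + 3)² = (189*(-1/100) + 3)² = (-189/100 + 3)² = (111/100)² = 12321/10000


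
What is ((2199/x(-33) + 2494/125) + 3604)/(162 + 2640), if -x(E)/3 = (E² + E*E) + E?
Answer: 194316101/150257250 ≈ 1.2932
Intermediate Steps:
x(E) = -6*E² - 3*E (x(E) = -3*((E² + E*E) + E) = -3*((E² + E²) + E) = -3*(2*E² + E) = -3*(E + 2*E²) = -6*E² - 3*E)
((2199/x(-33) + 2494/125) + 3604)/(162 + 2640) = ((2199/((-3*(-33)*(1 + 2*(-33)))) + 2494/125) + 3604)/(162 + 2640) = ((2199/((-3*(-33)*(1 - 66))) + 2494*(1/125)) + 3604)/2802 = ((2199/((-3*(-33)*(-65))) + 2494/125) + 3604)*(1/2802) = ((2199/(-6435) + 2494/125) + 3604)*(1/2802) = ((2199*(-1/6435) + 2494/125) + 3604)*(1/2802) = ((-733/2145 + 2494/125) + 3604)*(1/2802) = (1051601/53625 + 3604)*(1/2802) = (194316101/53625)*(1/2802) = 194316101/150257250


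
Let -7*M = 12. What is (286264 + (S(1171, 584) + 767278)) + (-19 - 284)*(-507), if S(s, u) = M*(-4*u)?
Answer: 8478173/7 ≈ 1.2112e+6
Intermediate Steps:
M = -12/7 (M = -⅐*12 = -12/7 ≈ -1.7143)
S(s, u) = 48*u/7 (S(s, u) = -(-48)*u/7 = 48*u/7)
(286264 + (S(1171, 584) + 767278)) + (-19 - 284)*(-507) = (286264 + ((48/7)*584 + 767278)) + (-19 - 284)*(-507) = (286264 + (28032/7 + 767278)) - 303*(-507) = (286264 + 5398978/7) + 153621 = 7402826/7 + 153621 = 8478173/7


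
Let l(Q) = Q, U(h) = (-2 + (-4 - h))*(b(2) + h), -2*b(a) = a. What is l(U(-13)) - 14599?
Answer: -14697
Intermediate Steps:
b(a) = -a/2
U(h) = (-1 + h)*(-6 - h) (U(h) = (-2 + (-4 - h))*(-½*2 + h) = (-6 - h)*(-1 + h) = (-1 + h)*(-6 - h))
l(U(-13)) - 14599 = (6 - 1*(-13)² - 5*(-13)) - 14599 = (6 - 1*169 + 65) - 14599 = (6 - 169 + 65) - 14599 = -98 - 14599 = -14697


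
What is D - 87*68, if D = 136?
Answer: -5780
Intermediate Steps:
D - 87*68 = 136 - 87*68 = 136 - 5916 = -5780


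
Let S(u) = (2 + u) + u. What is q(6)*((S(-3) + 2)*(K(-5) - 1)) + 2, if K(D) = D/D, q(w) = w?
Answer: 2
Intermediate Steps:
K(D) = 1
S(u) = 2 + 2*u
q(6)*((S(-3) + 2)*(K(-5) - 1)) + 2 = 6*(((2 + 2*(-3)) + 2)*(1 - 1)) + 2 = 6*(((2 - 6) + 2)*0) + 2 = 6*((-4 + 2)*0) + 2 = 6*(-2*0) + 2 = 6*0 + 2 = 0 + 2 = 2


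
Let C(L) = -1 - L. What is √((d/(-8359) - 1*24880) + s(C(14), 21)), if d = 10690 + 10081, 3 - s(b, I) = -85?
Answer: I*√1732462090541/8359 ≈ 157.46*I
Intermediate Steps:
s(b, I) = 88 (s(b, I) = 3 - 1*(-85) = 3 + 85 = 88)
d = 20771
√((d/(-8359) - 1*24880) + s(C(14), 21)) = √((20771/(-8359) - 1*24880) + 88) = √((20771*(-1/8359) - 24880) + 88) = √((-20771/8359 - 24880) + 88) = √(-207992691/8359 + 88) = √(-207257099/8359) = I*√1732462090541/8359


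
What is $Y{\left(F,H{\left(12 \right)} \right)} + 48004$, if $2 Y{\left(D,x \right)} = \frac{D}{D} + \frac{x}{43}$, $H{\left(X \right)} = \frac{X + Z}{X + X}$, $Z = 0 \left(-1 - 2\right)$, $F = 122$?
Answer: $\frac{8256775}{172} \approx 48005.0$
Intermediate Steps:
$Z = 0$ ($Z = 0 \left(-3\right) = 0$)
$H{\left(X \right)} = \frac{1}{2}$ ($H{\left(X \right)} = \frac{X + 0}{X + X} = \frac{X}{2 X} = X \frac{1}{2 X} = \frac{1}{2}$)
$Y{\left(D,x \right)} = \frac{1}{2} + \frac{x}{86}$ ($Y{\left(D,x \right)} = \frac{\frac{D}{D} + \frac{x}{43}}{2} = \frac{1 + x \frac{1}{43}}{2} = \frac{1 + \frac{x}{43}}{2} = \frac{1}{2} + \frac{x}{86}$)
$Y{\left(F,H{\left(12 \right)} \right)} + 48004 = \left(\frac{1}{2} + \frac{1}{86} \cdot \frac{1}{2}\right) + 48004 = \left(\frac{1}{2} + \frac{1}{172}\right) + 48004 = \frac{87}{172} + 48004 = \frac{8256775}{172}$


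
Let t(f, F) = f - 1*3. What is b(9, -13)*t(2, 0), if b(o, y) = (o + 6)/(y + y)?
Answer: 15/26 ≈ 0.57692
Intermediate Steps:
b(o, y) = (6 + o)/(2*y) (b(o, y) = (6 + o)/((2*y)) = (6 + o)*(1/(2*y)) = (6 + o)/(2*y))
t(f, F) = -3 + f (t(f, F) = f - 3 = -3 + f)
b(9, -13)*t(2, 0) = ((½)*(6 + 9)/(-13))*(-3 + 2) = ((½)*(-1/13)*15)*(-1) = -15/26*(-1) = 15/26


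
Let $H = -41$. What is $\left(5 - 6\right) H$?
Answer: $41$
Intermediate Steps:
$\left(5 - 6\right) H = \left(5 - 6\right) \left(-41\right) = \left(-1\right) \left(-41\right) = 41$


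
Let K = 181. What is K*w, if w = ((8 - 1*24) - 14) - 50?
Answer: -14480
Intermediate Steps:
w = -80 (w = ((8 - 24) - 14) - 50 = (-16 - 14) - 50 = -30 - 50 = -80)
K*w = 181*(-80) = -14480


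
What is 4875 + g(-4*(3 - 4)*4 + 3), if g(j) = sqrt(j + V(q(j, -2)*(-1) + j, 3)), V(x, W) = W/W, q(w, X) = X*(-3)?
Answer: 4875 + 2*sqrt(5) ≈ 4879.5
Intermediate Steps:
q(w, X) = -3*X
V(x, W) = 1
g(j) = sqrt(1 + j) (g(j) = sqrt(j + 1) = sqrt(1 + j))
4875 + g(-4*(3 - 4)*4 + 3) = 4875 + sqrt(1 + (-4*(3 - 4)*4 + 3)) = 4875 + sqrt(1 + (-4*(-1)*4 + 3)) = 4875 + sqrt(1 + (4*4 + 3)) = 4875 + sqrt(1 + (16 + 3)) = 4875 + sqrt(1 + 19) = 4875 + sqrt(20) = 4875 + 2*sqrt(5)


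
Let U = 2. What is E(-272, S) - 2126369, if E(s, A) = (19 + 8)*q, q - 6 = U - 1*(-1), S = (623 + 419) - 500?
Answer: -2126126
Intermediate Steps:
S = 542 (S = 1042 - 500 = 542)
q = 9 (q = 6 + (2 - 1*(-1)) = 6 + (2 + 1) = 6 + 3 = 9)
E(s, A) = 243 (E(s, A) = (19 + 8)*9 = 27*9 = 243)
E(-272, S) - 2126369 = 243 - 2126369 = -2126126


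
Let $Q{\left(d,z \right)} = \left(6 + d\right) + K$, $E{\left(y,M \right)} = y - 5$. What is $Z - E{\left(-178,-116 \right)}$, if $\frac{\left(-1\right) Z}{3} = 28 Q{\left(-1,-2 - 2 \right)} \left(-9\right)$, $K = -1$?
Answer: $3207$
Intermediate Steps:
$E{\left(y,M \right)} = -5 + y$ ($E{\left(y,M \right)} = y - 5 = -5 + y$)
$Q{\left(d,z \right)} = 5 + d$ ($Q{\left(d,z \right)} = \left(6 + d\right) - 1 = 5 + d$)
$Z = 3024$ ($Z = - 3 \cdot 28 \left(5 - 1\right) \left(-9\right) = - 3 \cdot 28 \cdot 4 \left(-9\right) = - 3 \cdot 112 \left(-9\right) = \left(-3\right) \left(-1008\right) = 3024$)
$Z - E{\left(-178,-116 \right)} = 3024 - \left(-5 - 178\right) = 3024 - -183 = 3024 + 183 = 3207$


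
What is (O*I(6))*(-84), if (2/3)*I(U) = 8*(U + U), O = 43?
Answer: -520128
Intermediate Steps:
I(U) = 24*U (I(U) = 3*(8*(U + U))/2 = 3*(8*(2*U))/2 = 3*(16*U)/2 = 24*U)
(O*I(6))*(-84) = (43*(24*6))*(-84) = (43*144)*(-84) = 6192*(-84) = -520128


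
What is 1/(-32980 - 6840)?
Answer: -1/39820 ≈ -2.5113e-5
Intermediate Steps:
1/(-32980 - 6840) = 1/(-39820) = -1/39820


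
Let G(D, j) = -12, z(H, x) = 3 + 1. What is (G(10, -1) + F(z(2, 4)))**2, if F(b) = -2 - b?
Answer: 324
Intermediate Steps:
z(H, x) = 4
(G(10, -1) + F(z(2, 4)))**2 = (-12 + (-2 - 1*4))**2 = (-12 + (-2 - 4))**2 = (-12 - 6)**2 = (-18)**2 = 324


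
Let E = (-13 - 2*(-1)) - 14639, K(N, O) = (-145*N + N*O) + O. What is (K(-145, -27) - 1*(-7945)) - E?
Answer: 47508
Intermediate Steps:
K(N, O) = O - 145*N + N*O
E = -14650 (E = (-13 + 2) - 14639 = -11 - 14639 = -14650)
(K(-145, -27) - 1*(-7945)) - E = ((-27 - 145*(-145) - 145*(-27)) - 1*(-7945)) - 1*(-14650) = ((-27 + 21025 + 3915) + 7945) + 14650 = (24913 + 7945) + 14650 = 32858 + 14650 = 47508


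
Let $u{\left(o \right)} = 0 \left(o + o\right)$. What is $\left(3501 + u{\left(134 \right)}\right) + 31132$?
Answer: $34633$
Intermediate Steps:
$u{\left(o \right)} = 0$ ($u{\left(o \right)} = 0 \cdot 2 o = 0$)
$\left(3501 + u{\left(134 \right)}\right) + 31132 = \left(3501 + 0\right) + 31132 = 3501 + 31132 = 34633$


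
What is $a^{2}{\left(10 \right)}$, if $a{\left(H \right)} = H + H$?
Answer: $400$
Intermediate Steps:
$a{\left(H \right)} = 2 H$
$a^{2}{\left(10 \right)} = \left(2 \cdot 10\right)^{2} = 20^{2} = 400$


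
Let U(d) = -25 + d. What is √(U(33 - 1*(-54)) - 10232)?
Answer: 3*I*√1130 ≈ 100.85*I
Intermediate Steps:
√(U(33 - 1*(-54)) - 10232) = √((-25 + (33 - 1*(-54))) - 10232) = √((-25 + (33 + 54)) - 10232) = √((-25 + 87) - 10232) = √(62 - 10232) = √(-10170) = 3*I*√1130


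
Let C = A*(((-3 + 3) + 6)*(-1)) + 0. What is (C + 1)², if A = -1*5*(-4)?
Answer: 14161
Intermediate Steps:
A = 20 (A = -5*(-4) = 20)
C = -120 (C = 20*(((-3 + 3) + 6)*(-1)) + 0 = 20*((0 + 6)*(-1)) + 0 = 20*(6*(-1)) + 0 = 20*(-6) + 0 = -120 + 0 = -120)
(C + 1)² = (-120 + 1)² = (-119)² = 14161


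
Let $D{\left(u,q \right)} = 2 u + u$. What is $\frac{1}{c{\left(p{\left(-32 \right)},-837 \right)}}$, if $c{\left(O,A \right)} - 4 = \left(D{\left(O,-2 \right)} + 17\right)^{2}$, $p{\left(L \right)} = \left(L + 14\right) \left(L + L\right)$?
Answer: $\frac{1}{12061733} \approx 8.2907 \cdot 10^{-8}$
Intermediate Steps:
$D{\left(u,q \right)} = 3 u$
$p{\left(L \right)} = 2 L \left(14 + L\right)$ ($p{\left(L \right)} = \left(14 + L\right) 2 L = 2 L \left(14 + L\right)$)
$c{\left(O,A \right)} = 4 + \left(17 + 3 O\right)^{2}$ ($c{\left(O,A \right)} = 4 + \left(3 O + 17\right)^{2} = 4 + \left(17 + 3 O\right)^{2}$)
$\frac{1}{c{\left(p{\left(-32 \right)},-837 \right)}} = \frac{1}{4 + \left(17 + 3 \cdot 2 \left(-32\right) \left(14 - 32\right)\right)^{2}} = \frac{1}{4 + \left(17 + 3 \cdot 2 \left(-32\right) \left(-18\right)\right)^{2}} = \frac{1}{4 + \left(17 + 3 \cdot 1152\right)^{2}} = \frac{1}{4 + \left(17 + 3456\right)^{2}} = \frac{1}{4 + 3473^{2}} = \frac{1}{4 + 12061729} = \frac{1}{12061733}$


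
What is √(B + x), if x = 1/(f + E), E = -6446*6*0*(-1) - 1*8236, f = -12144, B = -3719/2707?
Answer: I*√1045389931511955/27584330 ≈ 1.1721*I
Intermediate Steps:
B = -3719/2707 (B = -3719*1/2707 = -3719/2707 ≈ -1.3738)
E = -8236 (E = -0*(-1) - 8236 = -6446*0 - 8236 = 0 - 8236 = -8236)
x = -1/20380 (x = 1/(-12144 - 8236) = 1/(-20380) = -1/20380 ≈ -4.9068e-5)
√(B + x) = √(-3719/2707 - 1/20380) = √(-75795927/55168660) = I*√1045389931511955/27584330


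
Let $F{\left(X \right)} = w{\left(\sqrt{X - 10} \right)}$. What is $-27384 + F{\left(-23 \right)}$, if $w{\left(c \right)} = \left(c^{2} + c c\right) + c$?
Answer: $-27450 + i \sqrt{33} \approx -27450.0 + 5.7446 i$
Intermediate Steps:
$w{\left(c \right)} = c + 2 c^{2}$ ($w{\left(c \right)} = \left(c^{2} + c^{2}\right) + c = 2 c^{2} + c = c + 2 c^{2}$)
$F{\left(X \right)} = \sqrt{-10 + X} \left(1 + 2 \sqrt{-10 + X}\right)$ ($F{\left(X \right)} = \sqrt{X - 10} \left(1 + 2 \sqrt{X - 10}\right) = \sqrt{-10 + X} \left(1 + 2 \sqrt{-10 + X}\right)$)
$-27384 + F{\left(-23 \right)} = -27384 + \left(-20 + \sqrt{-10 - 23} + 2 \left(-23\right)\right) = -27384 - \left(66 - i \sqrt{33}\right) = -27450 + i \sqrt{33}$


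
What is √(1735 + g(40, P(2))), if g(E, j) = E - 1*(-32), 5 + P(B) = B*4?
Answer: √1807 ≈ 42.509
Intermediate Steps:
P(B) = -5 + 4*B (P(B) = -5 + B*4 = -5 + 4*B)
g(E, j) = 32 + E (g(E, j) = E + 32 = 32 + E)
√(1735 + g(40, P(2))) = √(1735 + (32 + 40)) = √(1735 + 72) = √1807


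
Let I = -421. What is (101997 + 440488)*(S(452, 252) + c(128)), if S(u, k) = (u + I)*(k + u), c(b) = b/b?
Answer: 11839735125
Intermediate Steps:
c(b) = 1
S(u, k) = (-421 + u)*(k + u) (S(u, k) = (u - 421)*(k + u) = (-421 + u)*(k + u))
(101997 + 440488)*(S(452, 252) + c(128)) = (101997 + 440488)*((452**2 - 421*252 - 421*452 + 252*452) + 1) = 542485*((204304 - 106092 - 190292 + 113904) + 1) = 542485*(21824 + 1) = 542485*21825 = 11839735125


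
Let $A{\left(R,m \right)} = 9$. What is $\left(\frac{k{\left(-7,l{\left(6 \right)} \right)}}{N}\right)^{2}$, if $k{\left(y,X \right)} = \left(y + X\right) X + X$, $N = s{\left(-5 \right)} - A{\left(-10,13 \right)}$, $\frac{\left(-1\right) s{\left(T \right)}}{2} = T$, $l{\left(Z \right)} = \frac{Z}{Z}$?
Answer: $25$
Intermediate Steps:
$l{\left(Z \right)} = 1$
$s{\left(T \right)} = - 2 T$
$N = 1$ ($N = \left(-2\right) \left(-5\right) - 9 = 10 - 9 = 1$)
$k{\left(y,X \right)} = X + X \left(X + y\right)$ ($k{\left(y,X \right)} = \left(X + y\right) X + X = X \left(X + y\right) + X = X + X \left(X + y\right)$)
$\left(\frac{k{\left(-7,l{\left(6 \right)} \right)}}{N}\right)^{2} = \left(\frac{1 \left(1 + 1 - 7\right)}{1}\right)^{2} = \left(1 \left(-5\right) 1\right)^{2} = \left(\left(-5\right) 1\right)^{2} = \left(-5\right)^{2} = 25$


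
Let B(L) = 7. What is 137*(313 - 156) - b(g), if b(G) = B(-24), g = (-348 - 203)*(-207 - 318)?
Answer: 21502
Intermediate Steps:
g = 289275 (g = -551*(-525) = 289275)
b(G) = 7
137*(313 - 156) - b(g) = 137*(313 - 156) - 1*7 = 137*157 - 7 = 21509 - 7 = 21502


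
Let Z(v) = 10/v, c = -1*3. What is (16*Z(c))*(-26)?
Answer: 4160/3 ≈ 1386.7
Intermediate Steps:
c = -3
(16*Z(c))*(-26) = (16*(10/(-3)))*(-26) = (16*(10*(-⅓)))*(-26) = (16*(-10/3))*(-26) = -160/3*(-26) = 4160/3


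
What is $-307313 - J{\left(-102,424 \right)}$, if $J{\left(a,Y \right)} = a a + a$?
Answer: $-317615$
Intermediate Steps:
$J{\left(a,Y \right)} = a + a^{2}$ ($J{\left(a,Y \right)} = a^{2} + a = a + a^{2}$)
$-307313 - J{\left(-102,424 \right)} = -307313 - - 102 \left(1 - 102\right) = -307313 - \left(-102\right) \left(-101\right) = -307313 - 10302 = -317615$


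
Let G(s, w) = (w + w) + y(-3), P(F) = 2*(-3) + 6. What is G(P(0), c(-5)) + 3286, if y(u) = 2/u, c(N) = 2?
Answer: 9868/3 ≈ 3289.3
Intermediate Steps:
P(F) = 0 (P(F) = -6 + 6 = 0)
G(s, w) = -⅔ + 2*w (G(s, w) = (w + w) + 2/(-3) = 2*w + 2*(-⅓) = 2*w - ⅔ = -⅔ + 2*w)
G(P(0), c(-5)) + 3286 = (-⅔ + 2*2) + 3286 = (-⅔ + 4) + 3286 = 10/3 + 3286 = 9868/3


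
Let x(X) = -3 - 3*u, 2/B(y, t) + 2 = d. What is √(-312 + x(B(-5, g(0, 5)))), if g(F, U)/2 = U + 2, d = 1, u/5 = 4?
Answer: 5*I*√15 ≈ 19.365*I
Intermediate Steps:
u = 20 (u = 5*4 = 20)
g(F, U) = 4 + 2*U (g(F, U) = 2*(U + 2) = 2*(2 + U) = 4 + 2*U)
B(y, t) = -2 (B(y, t) = 2/(-2 + 1) = 2/(-1) = 2*(-1) = -2)
x(X) = -63 (x(X) = -3 - 3*20 = -3 - 60 = -63)
√(-312 + x(B(-5, g(0, 5)))) = √(-312 - 63) = √(-375) = 5*I*√15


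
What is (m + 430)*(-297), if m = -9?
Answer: -125037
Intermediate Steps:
(m + 430)*(-297) = (-9 + 430)*(-297) = 421*(-297) = -125037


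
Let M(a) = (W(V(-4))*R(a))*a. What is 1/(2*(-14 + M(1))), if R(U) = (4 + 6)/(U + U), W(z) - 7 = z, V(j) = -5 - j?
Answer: 1/32 ≈ 0.031250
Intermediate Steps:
W(z) = 7 + z
R(U) = 5/U (R(U) = 10/((2*U)) = 10*(1/(2*U)) = 5/U)
M(a) = 30 (M(a) = ((7 + (-5 - 1*(-4)))*(5/a))*a = ((7 + (-5 + 4))*(5/a))*a = ((7 - 1)*(5/a))*a = (6*(5/a))*a = (30/a)*a = 30)
1/(2*(-14 + M(1))) = 1/(2*(-14 + 30)) = 1/(2*16) = 1/32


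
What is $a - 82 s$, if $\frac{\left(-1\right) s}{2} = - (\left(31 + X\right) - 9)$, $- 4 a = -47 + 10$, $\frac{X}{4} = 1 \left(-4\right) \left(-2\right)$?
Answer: $- \frac{35387}{4} \approx -8846.8$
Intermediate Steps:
$X = 32$ ($X = 4 \cdot 1 \left(-4\right) \left(-2\right) = 4 \left(\left(-4\right) \left(-2\right)\right) = 4 \cdot 8 = 32$)
$a = \frac{37}{4}$ ($a = - \frac{-47 + 10}{4} = \left(- \frac{1}{4}\right) \left(-37\right) = \frac{37}{4} \approx 9.25$)
$s = 108$ ($s = - 2 \left(- (\left(31 + 32\right) - 9)\right) = - 2 \left(- (63 - 9)\right) = - 2 \left(\left(-1\right) 54\right) = \left(-2\right) \left(-54\right) = 108$)
$a - 82 s = \frac{37}{4} - 8856 = - \frac{35387}{4}$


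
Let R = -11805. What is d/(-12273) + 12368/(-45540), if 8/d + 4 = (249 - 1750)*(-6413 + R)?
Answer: -172949892167984/636815822173245 ≈ -0.27159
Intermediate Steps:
d = 4/13672607 (d = 8/(-4 + (249 - 1750)*(-6413 - 11805)) = 8/(-4 - 1501*(-18218)) = 8/(-4 + 27345218) = 8/27345214 = 8*(1/27345214) = 4/13672607 ≈ 2.9256e-7)
d/(-12273) + 12368/(-45540) = (4/13672607)/(-12273) + 12368/(-45540) = (4/13672607)*(-1/12273) + 12368*(-1/45540) = -4/167803905711 - 3092/11385 = -172949892167984/636815822173245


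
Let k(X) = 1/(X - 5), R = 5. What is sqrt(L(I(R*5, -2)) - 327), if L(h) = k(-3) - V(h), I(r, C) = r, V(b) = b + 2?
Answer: I*sqrt(5666)/4 ≈ 18.818*I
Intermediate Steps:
V(b) = 2 + b
k(X) = 1/(-5 + X)
L(h) = -17/8 - h (L(h) = 1/(-5 - 3) - (2 + h) = 1/(-8) + (-2 - h) = -1/8 + (-2 - h) = -17/8 - h)
sqrt(L(I(R*5, -2)) - 327) = sqrt((-17/8 - 5*5) - 327) = sqrt((-17/8 - 1*25) - 327) = sqrt((-17/8 - 25) - 327) = sqrt(-217/8 - 327) = sqrt(-2833/8) = I*sqrt(5666)/4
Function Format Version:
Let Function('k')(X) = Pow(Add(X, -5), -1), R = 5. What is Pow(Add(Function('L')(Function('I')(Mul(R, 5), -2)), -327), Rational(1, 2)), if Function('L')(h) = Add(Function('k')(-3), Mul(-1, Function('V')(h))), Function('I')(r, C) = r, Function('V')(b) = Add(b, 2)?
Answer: Mul(Rational(1, 4), I, Pow(5666, Rational(1, 2))) ≈ Mul(18.818, I)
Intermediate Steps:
Function('V')(b) = Add(2, b)
Function('k')(X) = Pow(Add(-5, X), -1)
Function('L')(h) = Add(Rational(-17, 8), Mul(-1, h)) (Function('L')(h) = Add(Pow(Add(-5, -3), -1), Mul(-1, Add(2, h))) = Add(Pow(-8, -1), Add(-2, Mul(-1, h))) = Add(Rational(-1, 8), Add(-2, Mul(-1, h))) = Add(Rational(-17, 8), Mul(-1, h)))
Pow(Add(Function('L')(Function('I')(Mul(R, 5), -2)), -327), Rational(1, 2)) = Pow(Add(Add(Rational(-17, 8), Mul(-1, Mul(5, 5))), -327), Rational(1, 2)) = Pow(Add(Add(Rational(-17, 8), Mul(-1, 25)), -327), Rational(1, 2)) = Pow(Add(Add(Rational(-17, 8), -25), -327), Rational(1, 2)) = Pow(Add(Rational(-217, 8), -327), Rational(1, 2)) = Pow(Rational(-2833, 8), Rational(1, 2)) = Mul(Rational(1, 4), I, Pow(5666, Rational(1, 2)))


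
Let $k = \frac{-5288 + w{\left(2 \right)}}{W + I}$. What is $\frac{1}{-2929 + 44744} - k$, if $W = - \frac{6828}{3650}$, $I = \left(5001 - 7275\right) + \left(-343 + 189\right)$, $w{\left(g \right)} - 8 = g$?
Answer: $- \frac{28769448624}{13244943065} \approx -2.1721$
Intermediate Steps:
$w{\left(g \right)} = 8 + g$
$I = -2428$ ($I = -2274 - 154 = -2428$)
$W = - \frac{3414}{1825}$ ($W = \left(-6828\right) \frac{1}{3650} = - \frac{3414}{1825} \approx -1.8707$)
$k = \frac{688025}{316751}$ ($k = \frac{-5288 + \left(8 + 2\right)}{- \frac{3414}{1825} - 2428} = \frac{-5288 + 10}{- \frac{4434514}{1825}} = \left(-5278\right) \left(- \frac{1825}{4434514}\right) = \frac{688025}{316751} \approx 2.1721$)
$\frac{1}{-2929 + 44744} - k = \frac{1}{-2929 + 44744} - \frac{688025}{316751} = \frac{1}{41815} - \frac{688025}{316751} = - \frac{28769448624}{13244943065}$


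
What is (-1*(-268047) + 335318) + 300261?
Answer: 903626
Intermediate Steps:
(-1*(-268047) + 335318) + 300261 = (268047 + 335318) + 300261 = 603365 + 300261 = 903626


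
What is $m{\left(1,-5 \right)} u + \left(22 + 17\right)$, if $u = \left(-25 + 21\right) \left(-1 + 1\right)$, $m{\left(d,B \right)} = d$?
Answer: $39$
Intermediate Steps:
$u = 0$ ($u = \left(-4\right) 0 = 0$)
$m{\left(1,-5 \right)} u + \left(22 + 17\right) = 1 \cdot 0 + \left(22 + 17\right) = 0 + 39 = 39$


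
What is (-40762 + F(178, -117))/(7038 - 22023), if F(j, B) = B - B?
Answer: 40762/14985 ≈ 2.7202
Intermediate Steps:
F(j, B) = 0
(-40762 + F(178, -117))/(7038 - 22023) = (-40762 + 0)/(7038 - 22023) = -40762/(-14985) = -40762*(-1/14985) = 40762/14985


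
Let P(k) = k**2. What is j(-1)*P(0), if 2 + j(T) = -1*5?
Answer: 0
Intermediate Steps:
j(T) = -7 (j(T) = -2 - 1*5 = -2 - 5 = -7)
j(-1)*P(0) = -7*0**2 = -7*0 = 0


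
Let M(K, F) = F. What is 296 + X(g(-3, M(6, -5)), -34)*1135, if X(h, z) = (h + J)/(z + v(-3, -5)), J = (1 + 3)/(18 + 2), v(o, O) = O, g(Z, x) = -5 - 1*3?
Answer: 523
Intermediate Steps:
g(Z, x) = -8 (g(Z, x) = -5 - 3 = -8)
J = 1/5 (J = 4/20 = 4*(1/20) = 1/5 ≈ 0.20000)
X(h, z) = (1/5 + h)/(-5 + z) (X(h, z) = (h + 1/5)/(z - 5) = (1/5 + h)/(-5 + z))
296 + X(g(-3, M(6, -5)), -34)*1135 = 296 + ((1/5 - 8)/(-5 - 34))*1135 = 296 + (-39/5/(-39))*1135 = 296 - 1/39*(-39/5)*1135 = 296 + (1/5)*1135 = 296 + 227 = 523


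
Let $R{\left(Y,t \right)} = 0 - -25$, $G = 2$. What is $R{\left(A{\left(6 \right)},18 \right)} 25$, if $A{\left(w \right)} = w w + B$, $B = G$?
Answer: $625$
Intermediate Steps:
$B = 2$
$A{\left(w \right)} = 2 + w^{2}$ ($A{\left(w \right)} = w w + 2 = w^{2} + 2 = 2 + w^{2}$)
$R{\left(Y,t \right)} = 25$ ($R{\left(Y,t \right)} = 0 + 25 = 25$)
$R{\left(A{\left(6 \right)},18 \right)} 25 = 25 \cdot 25 = 625$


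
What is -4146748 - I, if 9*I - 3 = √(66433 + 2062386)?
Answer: -12440245/3 - √2128819/9 ≈ -4.1469e+6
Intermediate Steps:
I = ⅓ + √2128819/9 (I = ⅓ + √(66433 + 2062386)/9 = ⅓ + √2128819/9 ≈ 162.45)
-4146748 - I = -4146748 - (⅓ + √2128819/9) = -4146748 + (-⅓ - √2128819/9) = -12440245/3 - √2128819/9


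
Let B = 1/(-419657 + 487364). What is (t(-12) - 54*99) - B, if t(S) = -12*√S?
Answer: -361961623/67707 - 24*I*√3 ≈ -5346.0 - 41.569*I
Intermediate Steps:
B = 1/67707 ≈ 1.4770e-5
(t(-12) - 54*99) - B = (-24*I*√3 - 54*99) - 1*1/67707 = (-24*I*√3 - 5346) - 1/67707 = (-5346 - 24*I*√3) - 1/67707 = -361961623/67707 - 24*I*√3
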